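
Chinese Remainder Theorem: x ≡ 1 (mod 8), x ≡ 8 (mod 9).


m₁ = 8, m₂ = 9, gcd = 1, so CRT applies. M = m₁·m₂ = 72
Let M₁ = M/m₁ = 9, M₂ = M/m₂ = 8
Find y₁ ≡ M₁⁻¹ (mod m₁): 9⁻¹ ≡ 1 (mod 8)
Find y₂ ≡ M₂⁻¹ (mod m₂): 8⁻¹ ≡ 8 (mod 9)
x = a₁·M₁·y₁ + a₂·M₂·y₂ = 1·9·1 + 8·8·8 = 521
Reduce mod 72: x ≡ 17
Check: 17 mod 8 = 1 ✓, 17 mod 9 = 8 ✓

x ≡ 17 (mod 72)


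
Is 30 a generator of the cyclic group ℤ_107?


g generates ℤ_n iff gcd(g, n) = 1
gcd(30, 107) = 1
Since gcd = 1, 30 is a generator.

Yes, 30 generates ℤ_107


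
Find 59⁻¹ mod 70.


Use the extended Euclidean algorithm to write 1 = 59·s + 70·t; then s mod 70 is the inverse.
Euclidean algorithm:
  59 = 0·70 + 59
  70 = 1·59 + 11
  59 = 5·11 + 4
  11 = 2·4 + 3
  4 = 1·3 + 1
  3 = 3·1 + 0
gcd(59,70) = 1
Back-substitution gives: 59·(19) + 70·(-16) = 1
So 59⁻¹ ≡ 19 ≡ 19 (mod 70)
Check: 59 × 19 = 1121 ≡ 1 (mod 70) ✓

59⁻¹ ≡ 19 (mod 70)


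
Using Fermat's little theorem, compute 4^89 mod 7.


Fermat's little theorem: if p is prime and gcd(a,p)=1, then a^(p-1) ≡ 1 (mod p)
p = 7 is prime, gcd(4,7) = 1
Reduce exponent: 89 mod 6 = 5
So 4^89 ≡ 4^5 (mod 7)
4^5 mod 7 = 2

4^89 ≡ 2 (mod 7)


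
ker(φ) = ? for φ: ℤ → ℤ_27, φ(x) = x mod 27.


Kernel = preimage of identity
ker(φ) = {x ∈ ℤ : x ≡ 0 (mod 27)} = 27ℤ = {0, ±27, ±54, ...}

ker(φ) = 27ℤ


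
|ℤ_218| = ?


ℤ_n has n elements.

|ℤ_218| = 218


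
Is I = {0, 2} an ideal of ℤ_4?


Check ideal conditions for I = {0, 2} in ℤ_4:
(1) I is an additive subgroup? Yes
(2) For r ∈ ℤ_4 and a ∈ I: r·a ∈ I? Yes

Yes, I is an ideal of ℤ_4


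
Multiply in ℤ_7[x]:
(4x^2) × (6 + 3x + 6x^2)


Expand and collect like terms; reduce coefficients mod 7:
x^0: 0·6 = 0 ≡ 0 (mod 7)
x^1: 0·3 + 0·6 = 0 ≡ 0 (mod 7)
x^2: 0·6 + 0·3 + 4·6 = 24 ≡ 3 (mod 7)
x^3: 0·6 + 4·3 = 12 ≡ 5 (mod 7)
x^4: 4·6 = 24 ≡ 3 (mod 7)
Result: 3x^2 + 5x^3 + 3x^4

f · g = 3x^2 + 5x^3 + 3x^4


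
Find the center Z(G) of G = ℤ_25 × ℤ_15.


Z(G) = {g ∈ G | gx = xg for all x ∈ G}
Direct product of abelian groups is abelian, so Z(G) = G

Z(ℤ_25 × ℤ_15) = ℤ_25 × ℤ_15


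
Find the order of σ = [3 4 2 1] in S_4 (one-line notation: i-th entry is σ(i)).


Cycle decomposition: (1 3 2 4)
Cycle lengths: 4
Order = lcm(4) = 4

ord(σ) = 4


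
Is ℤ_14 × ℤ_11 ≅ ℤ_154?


Comparing ℤ_14 × ℤ_11 and ℤ_154:
gcd(14,11) = 1, so ℤ_14 × ℤ_11 ≅ ℤ_154 (CRT)

Yes, ℤ_14 × ℤ_11 ≅ ℤ_154


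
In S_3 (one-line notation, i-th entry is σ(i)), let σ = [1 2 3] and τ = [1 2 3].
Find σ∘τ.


σ∘τ: apply τ first, then σ
1 →τ 1 →σ 1
2 →τ 2 →σ 2
3 →τ 3 →σ 3

σ∘τ = [1 2 3]


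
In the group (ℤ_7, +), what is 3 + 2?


Operation: addition mod 7
3 + 2 = (a + b) mod 7 with a = 3, b = 2

3 + 2 = 5


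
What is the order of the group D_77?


|D_n| = 2n (n rotations and n reflections)
|D_77| = 2×77 = 154

|D_77| = 154


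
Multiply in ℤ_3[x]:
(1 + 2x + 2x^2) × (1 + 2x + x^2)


Expand and collect like terms; reduce coefficients mod 3:
x^0: 1·1 = 1 ≡ 1 (mod 3)
x^1: 1·2 + 2·1 = 4 ≡ 1 (mod 3)
x^2: 1·1 + 2·2 + 2·1 = 7 ≡ 1 (mod 3)
x^3: 2·1 + 2·2 = 6 ≡ 0 (mod 3)
x^4: 2·1 = 2 ≡ 2 (mod 3)
Result: 1 + x + x^2 + 2x^4

f · g = 1 + x + x^2 + 2x^4


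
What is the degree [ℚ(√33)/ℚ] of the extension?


√33 has minimal polynomial x² - 33 (irreducible over ℚ since 33 is squarefree)

[ℚ(√33)/ℚ] = 2


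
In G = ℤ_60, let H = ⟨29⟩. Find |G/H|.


|⟨29⟩| = n / gcd(29, 60) = 60 / 1 = 60
H is normal (ℤ_60 is abelian).
|G/H| = |G| / |H| = 60 / 60 = 1

|G/H| = 1


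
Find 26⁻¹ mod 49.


Use the extended Euclidean algorithm to write 1 = 26·s + 49·t; then s mod 49 is the inverse.
Euclidean algorithm:
  26 = 0·49 + 26
  49 = 1·26 + 23
  26 = 1·23 + 3
  23 = 7·3 + 2
  3 = 1·2 + 1
  2 = 2·1 + 0
gcd(26,49) = 1
Back-substitution gives: 26·(17) + 49·(-9) = 1
So 26⁻¹ ≡ 17 ≡ 17 (mod 49)
Check: 26 × 17 = 442 ≡ 1 (mod 49) ✓

26⁻¹ ≡ 17 (mod 49)


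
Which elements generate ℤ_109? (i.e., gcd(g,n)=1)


g generates ℤ_n iff gcd(g,n) = 1
Prime factors of 109: 109
Generators are g ∈ {1,...,108} not divisible by any of these primes.
Generators: {1, 2, 3, 4, 5, 6, 7, 8, 9, 10, 11, 12, 13, 14, 15, 16, 17, 18, 19, 20, 21, 22, 23, 24, 25, 26, 27, 28, 29, 30, 31, 32, 33, 34, 35, 36, 37, 38, 39, 40, 41, 42, 43, 44, 45, 46, 47, 48, 49, 50, 51, 52, 53, 54, 55, 56, 57, 58, 59, 60, 61, 62, 63, 64, 65, 66, 67, 68, 69, 70, 71, 72, 73, 74, 75, 76, 77, 78, 79, 80, 81, 82, 83, 84, 85, 86, 87, 88, 89, 90, 91, 92, 93, 94, 95, 96, 97, 98, 99, 100, 101, 102, 103, 104, 105, 106, 107, 108}
Number of generators = φ(109) = 108

Generators of ℤ_109 = {1, 2, 3, 4, 5, 6, 7, 8, 9, 10, 11, 12, 13, 14, 15, 16, 17, 18, 19, 20, 21, 22, 23, 24, 25, 26, 27, 28, 29, 30, 31, 32, 33, 34, 35, 36, 37, 38, 39, 40, 41, 42, 43, 44, 45, 46, 47, 48, 49, 50, 51, 52, 53, 54, 55, 56, 57, 58, 59, 60, 61, 62, 63, 64, 65, 66, 67, 68, 69, 70, 71, 72, 73, 74, 75, 76, 77, 78, 79, 80, 81, 82, 83, 84, 85, 86, 87, 88, 89, 90, 91, 92, 93, 94, 95, 96, 97, 98, 99, 100, 101, 102, 103, 104, 105, 106, 107, 108}


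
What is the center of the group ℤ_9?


Z(G) = {g ∈ G | gx = xg for all x ∈ G}
ℤ_9 is abelian, so Z(G) = G

Z(ℤ_9) = ℤ_9


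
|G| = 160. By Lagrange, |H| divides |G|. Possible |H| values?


Lagrange's theorem: |H| divides |G|
|G| = 160
Divisors of 160: 1, 2, 4, 5, 8, 10, 16, 20, 32, 40, 80, 160

Possible subgroup orders: {1, 2, 4, 5, 8, 10, 16, 20, 32, 40, 80, 160}


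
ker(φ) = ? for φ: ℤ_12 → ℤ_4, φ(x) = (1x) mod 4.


Kernel = preimage of identity
ker(φ) = {x ∈ ℤ_12 : 1x ≡ 0 (mod 4)}. Since 4 | 12, φ is well-defined. The kernel is the cyclic subgroup ⟨4⟩ of ℤ_12 (order 3), i.e. {0, 4, 8}

ker(φ) = {0, 4, 8}


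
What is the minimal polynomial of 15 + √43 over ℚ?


Let α = 15 + √43. Then α - 15 = √43, so (α - 15)² = 43, giving α² - 30α + 182 = 0. Degree 2 and α ∉ ℚ, so this is the minimal polynomial.

Minimal polynomial: x² - 30x + 182


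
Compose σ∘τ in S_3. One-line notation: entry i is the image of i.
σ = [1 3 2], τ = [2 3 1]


σ∘τ: apply τ first, then σ
1 →τ 2 →σ 3
2 →τ 3 →σ 2
3 →τ 1 →σ 1

σ∘τ = [3 2 1]


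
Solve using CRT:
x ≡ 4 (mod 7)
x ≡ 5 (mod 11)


m₁ = 7, m₂ = 11, gcd = 1, so CRT applies. M = m₁·m₂ = 77
Let M₁ = M/m₁ = 11, M₂ = M/m₂ = 7
Find y₁ ≡ M₁⁻¹ (mod m₁): 11⁻¹ ≡ 2 (mod 7)
Find y₂ ≡ M₂⁻¹ (mod m₂): 7⁻¹ ≡ 8 (mod 11)
x = a₁·M₁·y₁ + a₂·M₂·y₂ = 4·11·2 + 5·7·8 = 368
Reduce mod 77: x ≡ 60
Check: 60 mod 7 = 4 ✓, 60 mod 11 = 5 ✓

x ≡ 60 (mod 77)


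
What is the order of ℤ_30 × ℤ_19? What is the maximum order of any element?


|ℤ_30 × ℤ_19| = 30 × 19 = 570
Max element order = lcm(30,19) = 570
Cyclic? Yes (gcd=1)

|ℤ_30×ℤ_19| = 570, max element order = 570


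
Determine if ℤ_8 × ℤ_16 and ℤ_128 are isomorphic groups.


Comparing ℤ_8 × ℤ_16 and ℤ_128:
gcd(8,16) = 8 ≠ 1. Max element order in ℤ_8×ℤ_16 is lcm(8,16) = 16 < 128, so it has no element of order 128

No, ℤ_8 × ℤ_16 ≇ ℤ_128


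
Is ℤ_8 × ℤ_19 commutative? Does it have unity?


Direct product ring; commutative with unity (1,1); but (1,0)·(0,1) = (0,0) gives zero divisors, so not an integral domain
Commutative: Yes
Integral domain: No
Has unity: Yes

ℤ_8 × ℤ_19: Commutative=Yes, Unity=Yes


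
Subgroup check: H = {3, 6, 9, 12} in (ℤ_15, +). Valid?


Subgroup test for H = {3, 6, 9, 12} in (ℤ_15, +):
(1) 0 ∈ H? No
(2) Closure: for all a,b ∈ H, (a+b) mod 15 ∈ H? No  [counterexample: 3 + 12 = 0 ∉ H]
(3) Inverses: for all a ∈ H, -a mod 15 ∈ H? Yes

No, H is not a subgroup of ℤ_15


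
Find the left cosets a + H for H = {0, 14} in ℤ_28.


H = {0, 14}, |H| = 2
Number of cosets = |G|/|H| = 28/2 = 14
0 + H = {0, 14}
1 + H = {1, 15}
2 + H = {2, 16}
3 + H = {3, 17}
4 + H = {4, 18}
5 + H = {5, 19}
6 + H = {6, 20}
7 + H = {7, 21}
8 + H = {8, 22}
9 + H = {9, 23}
10 + H = {10, 24}
11 + H = {11, 25}
12 + H = {12, 26}
13 + H = {13, 27}

Cosets: 0+H={0,14}; 1+H={1,15}; 2+H={2,16}; 3+H={3,17}; 4+H={4,18}; 5+H={5,19}; 6+H={6,20}; 7+H={7,21}; 8+H={8,22}; 9+H={9,23}; 10+H={10,24}; 11+H={11,25}; 12+H={12,26}; 13+H={13,27}


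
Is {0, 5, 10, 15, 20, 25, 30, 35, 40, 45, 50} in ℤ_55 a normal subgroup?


H = {0, 5, 10, 15, 20, 25, 30, 35, 40, 45, 50} in ℤ_55
ℤ_55 is abelian; every subgroup of an abelian group is normal

Yes, normal subgroup


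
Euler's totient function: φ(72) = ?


Factor n: 72 = 2^3 × 3^2
φ(n) = n · ∏(1 - 1/p) over distinct primes p | n
φ(72) = 72 · (1 - 1/2) · (1 - 1/3) = 24

φ(72) = 24


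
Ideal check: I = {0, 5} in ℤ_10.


Check ideal conditions for I = {0, 5} in ℤ_10:
(1) I is an additive subgroup? Yes
(2) For r ∈ ℤ_10 and a ∈ I: r·a ∈ I? Yes

Yes, I is an ideal of ℤ_10


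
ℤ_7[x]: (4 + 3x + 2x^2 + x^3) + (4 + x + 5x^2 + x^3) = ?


Add coefficients mod 7:
x^0: 4 + 4 = 1 (mod 7)
x^1: 3 + 1 = 4 (mod 7)
x^2: 2 + 5 = 0 (mod 7)
x^3: 1 + 1 = 2 (mod 7)
Result: 1 + 4x + 2x^3

f + g = 1 + 4x + 2x^3


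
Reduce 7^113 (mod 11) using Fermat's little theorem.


Fermat's little theorem: if p is prime and gcd(a,p)=1, then a^(p-1) ≡ 1 (mod p)
p = 11 is prime, gcd(7,11) = 1
Reduce exponent: 113 mod 10 = 3
So 7^113 ≡ 7^3 (mod 11)
7^3 mod 11 = 2

7^113 ≡ 2 (mod 11)


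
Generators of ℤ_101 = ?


g generates ℤ_n iff gcd(g,n) = 1
Prime factors of 101: 101
Generators are g ∈ {1,...,100} not divisible by any of these primes.
Generators: {1, 2, 3, 4, 5, 6, 7, 8, 9, 10, 11, 12, 13, 14, 15, 16, 17, 18, 19, 20, 21, 22, 23, 24, 25, 26, 27, 28, 29, 30, 31, 32, 33, 34, 35, 36, 37, 38, 39, 40, 41, 42, 43, 44, 45, 46, 47, 48, 49, 50, 51, 52, 53, 54, 55, 56, 57, 58, 59, 60, 61, 62, 63, 64, 65, 66, 67, 68, 69, 70, 71, 72, 73, 74, 75, 76, 77, 78, 79, 80, 81, 82, 83, 84, 85, 86, 87, 88, 89, 90, 91, 92, 93, 94, 95, 96, 97, 98, 99, 100}
Number of generators = φ(101) = 100

Generators of ℤ_101 = {1, 2, 3, 4, 5, 6, 7, 8, 9, 10, 11, 12, 13, 14, 15, 16, 17, 18, 19, 20, 21, 22, 23, 24, 25, 26, 27, 28, 29, 30, 31, 32, 33, 34, 35, 36, 37, 38, 39, 40, 41, 42, 43, 44, 45, 46, 47, 48, 49, 50, 51, 52, 53, 54, 55, 56, 57, 58, 59, 60, 61, 62, 63, 64, 65, 66, 67, 68, 69, 70, 71, 72, 73, 74, 75, 76, 77, 78, 79, 80, 81, 82, 83, 84, 85, 86, 87, 88, 89, 90, 91, 92, 93, 94, 95, 96, 97, 98, 99, 100}


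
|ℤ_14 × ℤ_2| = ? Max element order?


|ℤ_14 × ℤ_2| = 14 × 2 = 28
Max element order = lcm(14,2) = 14
Cyclic? No (gcd=2)

|ℤ_14×ℤ_2| = 28, max element order = 14


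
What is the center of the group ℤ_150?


Z(G) = {g ∈ G | gx = xg for all x ∈ G}
ℤ_150 is abelian, so Z(G) = G

Z(ℤ_150) = ℤ_150


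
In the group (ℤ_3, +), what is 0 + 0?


Operation: addition mod 3
0 + 0 = (a + b) mod 3 with a = 0, b = 0

0 + 0 = 0


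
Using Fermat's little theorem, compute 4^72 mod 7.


Fermat's little theorem: if p is prime and gcd(a,p)=1, then a^(p-1) ≡ 1 (mod p)
p = 7 is prime, gcd(4,7) = 1
Reduce exponent: 72 mod 6 = 0
So 4^72 ≡ 4^0 (mod 7)
4^0 = 1

4^72 ≡ 1 (mod 7)


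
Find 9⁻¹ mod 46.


Use the extended Euclidean algorithm to write 1 = 9·s + 46·t; then s mod 46 is the inverse.
Euclidean algorithm:
  9 = 0·46 + 9
  46 = 5·9 + 1
  9 = 9·1 + 0
gcd(9,46) = 1
Back-substitution gives: 9·(-5) + 46·(1) = 1
So 9⁻¹ ≡ -5 ≡ 41 (mod 46)
Check: 9 × 41 = 369 ≡ 1 (mod 46) ✓

9⁻¹ ≡ 41 (mod 46)


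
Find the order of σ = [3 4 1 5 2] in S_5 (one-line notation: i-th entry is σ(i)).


Cycle decomposition: (1 3) (2 4 5)
Cycle lengths: 2, 3
Order = lcm(2, 3) = 6

ord(σ) = 6


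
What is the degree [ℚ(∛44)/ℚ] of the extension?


∛44 has minimal polynomial x³ - 44 (irreducible over ℚ since 44 is not a perfect cube)

[ℚ(∛44)/ℚ] = 3


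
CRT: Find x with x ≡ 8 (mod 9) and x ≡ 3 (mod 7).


m₁ = 9, m₂ = 7, gcd = 1, so CRT applies. M = m₁·m₂ = 63
Let M₁ = M/m₁ = 7, M₂ = M/m₂ = 9
Find y₁ ≡ M₁⁻¹ (mod m₁): 7⁻¹ ≡ 4 (mod 9)
Find y₂ ≡ M₂⁻¹ (mod m₂): 9⁻¹ ≡ 4 (mod 7)
x = a₁·M₁·y₁ + a₂·M₂·y₂ = 8·7·4 + 3·9·4 = 332
Reduce mod 63: x ≡ 17
Check: 17 mod 9 = 8 ✓, 17 mod 7 = 3 ✓

x ≡ 17 (mod 63)


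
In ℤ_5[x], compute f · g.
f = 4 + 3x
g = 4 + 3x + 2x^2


Expand and collect like terms; reduce coefficients mod 5:
x^0: 4·4 = 16 ≡ 1 (mod 5)
x^1: 4·3 + 3·4 = 24 ≡ 4 (mod 5)
x^2: 4·2 + 3·3 = 17 ≡ 2 (mod 5)
x^3: 3·2 = 6 ≡ 1 (mod 5)
Result: 1 + 4x + 2x^2 + x^3

f · g = 1 + 4x + 2x^2 + x^3


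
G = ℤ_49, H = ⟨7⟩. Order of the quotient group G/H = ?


|⟨7⟩| = n / gcd(7, 49) = 49 / 7 = 7
H is normal (ℤ_49 is abelian).
|G/H| = |G| / |H| = 49 / 7 = 7

|G/H| = 7


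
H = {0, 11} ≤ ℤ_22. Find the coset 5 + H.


5 + H = {5 + h (mod 22) : h ∈ H}
5+0=5, 5+11=16

5 + H = {5, 16}


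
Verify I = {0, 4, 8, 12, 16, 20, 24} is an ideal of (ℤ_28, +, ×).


Check ideal conditions for I = {0, 4, 8, 12, 16, 20, 24} in ℤ_28:
(1) I is an additive subgroup? Yes
(2) For r ∈ ℤ_28 and a ∈ I: r·a ∈ I? Yes

Yes, I is an ideal of ℤ_28


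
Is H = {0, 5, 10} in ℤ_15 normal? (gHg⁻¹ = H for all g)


H = {0, 5, 10} in ℤ_15
ℤ_15 is abelian; every subgroup of an abelian group is normal

Yes, normal subgroup


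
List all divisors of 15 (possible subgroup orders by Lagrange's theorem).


Lagrange's theorem: |H| divides |G|
|G| = 15
Divisors of 15: 1, 3, 5, 15

Possible subgroup orders: {1, 3, 5, 15}


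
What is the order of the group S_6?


|S_n| = n! (number of permutations of n symbols)
|S_6| = 6! = 720

|S_6| = 720


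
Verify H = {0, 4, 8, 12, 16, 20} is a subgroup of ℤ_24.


Subgroup test for H = {0, 4, 8, 12, 16, 20} in (ℤ_24, +):
(1) 0 ∈ H? Yes
(2) Closure: for all a,b ∈ H, (a+b) mod 24 ∈ H? Yes
(3) Inverses: for all a ∈ H, -a mod 24 ∈ H? Yes

Yes, H is a subgroup of ℤ_24


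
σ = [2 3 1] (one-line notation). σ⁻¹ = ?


To find σ⁻¹, swap domain and range:
σ(1) = 2 → σ⁻¹(2) = 1
σ(2) = 3 → σ⁻¹(3) = 2
σ(3) = 1 → σ⁻¹(1) = 3

σ⁻¹ = [3 1 2]


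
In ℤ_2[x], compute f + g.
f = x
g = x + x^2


Add coefficients mod 2:
x^0: 0 + 0 = 0 (mod 2)
x^1: 1 + 1 = 0 (mod 2)
x^2: 0 + 1 = 1 (mod 2)
Result: x^2

f + g = x^2


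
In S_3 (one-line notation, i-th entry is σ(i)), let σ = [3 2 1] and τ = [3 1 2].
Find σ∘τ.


σ∘τ: apply τ first, then σ
1 →τ 3 →σ 1
2 →τ 1 →σ 3
3 →τ 2 →σ 2

σ∘τ = [1 3 2]


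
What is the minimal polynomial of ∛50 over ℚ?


∛50 satisfies x³ - 50 = 0, irreducible over ℚ (no rational root; 50 is not a perfect cube)

Minimal polynomial: x³ - 50


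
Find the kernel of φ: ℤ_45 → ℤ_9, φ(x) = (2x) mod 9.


Kernel = preimage of identity
ker(φ) = {x ∈ ℤ_45 : 2x ≡ 0 (mod 9)}. Since 9 | 45, φ is well-defined. The kernel is the cyclic subgroup ⟨9⟩ of ℤ_45 (order 5), i.e. {0, 9, 18, 27, 36}

ker(φ) = {0, 9, 18, 27, 36}


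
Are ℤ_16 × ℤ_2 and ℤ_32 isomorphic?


Comparing ℤ_16 × ℤ_2 and ℤ_32:
gcd(16,2) = 2 ≠ 1. Max element order in ℤ_16×ℤ_2 is lcm(16,2) = 16 < 32, so it has no element of order 32

No, ℤ_16 × ℤ_2 ≇ ℤ_32


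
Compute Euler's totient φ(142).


Factor n: 142 = 2 × 71
φ(n) = n · ∏(1 - 1/p) over distinct primes p | n
φ(142) = 142 · (1 - 1/2) · (1 - 1/71) = 70

φ(142) = 70


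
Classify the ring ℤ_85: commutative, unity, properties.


ℤ_85 is a commutative ring with unity 1; 85 = 5×17 is composite, so 5·17 ≡ 0 gives zero divisors (not an integral domain)
Commutative: Yes
Integral domain: No
Has unity: Yes

ℤ_85: Commutative=Yes, Unity=Yes


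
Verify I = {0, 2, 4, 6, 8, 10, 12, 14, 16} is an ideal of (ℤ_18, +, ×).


Check ideal conditions for I = {0, 2, 4, 6, 8, 10, 12, 14, 16} in ℤ_18:
(1) I is an additive subgroup? Yes
(2) For r ∈ ℤ_18 and a ∈ I: r·a ∈ I? Yes

Yes, I is an ideal of ℤ_18


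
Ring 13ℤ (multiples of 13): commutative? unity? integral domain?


13ℤ is a commutative ring under +,× but has no multiplicative identity (1 ∉ 13ℤ); it has no zero divisors, but without unity it is not an integral domain
Commutative: Yes
Integral domain: No
Has unity: No

13ℤ (multiples of 13): Commutative=Yes, Unity=No


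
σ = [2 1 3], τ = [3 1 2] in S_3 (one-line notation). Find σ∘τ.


σ∘τ: apply τ first, then σ
1 →τ 3 →σ 3
2 →τ 1 →σ 2
3 →τ 2 →σ 1

σ∘τ = [3 2 1]


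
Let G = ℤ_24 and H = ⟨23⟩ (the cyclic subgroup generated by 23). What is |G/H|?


|⟨23⟩| = n / gcd(23, 24) = 24 / 1 = 24
H is normal (ℤ_24 is abelian).
|G/H| = |G| / |H| = 24 / 24 = 1

|G/H| = 1


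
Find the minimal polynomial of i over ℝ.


i satisfies x² + 1 = 0, irreducible over ℝ

Minimal polynomial: x² + 1


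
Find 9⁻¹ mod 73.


Use the extended Euclidean algorithm to write 1 = 9·s + 73·t; then s mod 73 is the inverse.
Euclidean algorithm:
  9 = 0·73 + 9
  73 = 8·9 + 1
  9 = 9·1 + 0
gcd(9,73) = 1
Back-substitution gives: 9·(-8) + 73·(1) = 1
So 9⁻¹ ≡ -8 ≡ 65 (mod 73)
Check: 9 × 65 = 585 ≡ 1 (mod 73) ✓

9⁻¹ ≡ 65 (mod 73)


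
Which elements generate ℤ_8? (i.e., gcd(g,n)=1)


g generates ℤ_n iff gcd(g,n) = 1
Checking each g ∈ {1,...,7}:
gcd(1,8) = 1
gcd(2,8) = 2
gcd(3,8) = 1
gcd(4,8) = 4
gcd(5,8) = 1
gcd(6,8) = 2
gcd(7,8) = 1
Generators: {1, 3, 5, 7}
Number of generators = φ(8) = 4

Generators of ℤ_8 = {1, 3, 5, 7}


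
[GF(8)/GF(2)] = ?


GF(8) = GF(2^3), so the extension degree is 3

[GF(8)/GF(2)] = 3


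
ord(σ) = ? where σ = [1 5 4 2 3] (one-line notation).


Cycle decomposition: (2 5 3 4)
Cycle lengths: 4
Order = lcm(4) = 4

ord(σ) = 4


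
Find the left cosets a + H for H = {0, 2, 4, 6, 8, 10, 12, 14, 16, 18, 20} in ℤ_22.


H = {0, 2, 4, 6, 8, 10, 12, 14, 16, 18, 20}, |H| = 11
Number of cosets = |G|/|H| = 22/11 = 2
0 + H = {0, 2, 4, 6, 8, 10, 12, 14, 16, 18, 20}
1 + H = {1, 3, 5, 7, 9, 11, 13, 15, 17, 19, 21}

Cosets: 0+H={0,2,4,6,8,10,12,14,16,18,20}; 1+H={1,3,5,7,9,11,13,15,17,19,21}


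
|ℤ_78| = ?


ℤ_n has n elements.

|ℤ_78| = 78


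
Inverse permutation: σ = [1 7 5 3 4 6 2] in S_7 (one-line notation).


To find σ⁻¹, swap domain and range:
σ(1) = 1 → σ⁻¹(1) = 1
σ(2) = 7 → σ⁻¹(7) = 2
σ(3) = 5 → σ⁻¹(5) = 3
σ(4) = 3 → σ⁻¹(3) = 4
σ(5) = 4 → σ⁻¹(4) = 5
σ(6) = 6 → σ⁻¹(6) = 6
σ(7) = 2 → σ⁻¹(2) = 7

σ⁻¹ = [1 7 4 5 3 6 2]


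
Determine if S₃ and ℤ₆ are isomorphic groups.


Comparing S₃ and ℤ₆:
S₃ is non-abelian, ℤ₆ is abelian

No, S₃ ≇ ℤ₆


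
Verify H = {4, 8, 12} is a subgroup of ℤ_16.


Subgroup test for H = {4, 8, 12} in (ℤ_16, +):
(1) 0 ∈ H? No
(2) Closure: for all a,b ∈ H, (a+b) mod 16 ∈ H? No  [counterexample: 4 + 12 = 0 ∉ H]
(3) Inverses: for all a ∈ H, -a mod 16 ∈ H? Yes

No, H is not a subgroup of ℤ_16


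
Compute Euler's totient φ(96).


Factor n: 96 = 2^5 × 3
φ(n) = n · ∏(1 - 1/p) over distinct primes p | n
φ(96) = 96 · (1 - 1/2) · (1 - 1/3) = 32

φ(96) = 32


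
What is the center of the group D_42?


Z(G) = {g ∈ G | gx = xg for all x ∈ G}
For even n, Z(D_n) = {e, r^(n/2)}: the 180° rotation r^21 commutes with every reflection and rotation

Z(D_42) = {e, r^21}


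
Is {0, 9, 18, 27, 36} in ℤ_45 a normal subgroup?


H = {0, 9, 18, 27, 36} in ℤ_45
ℤ_45 is abelian; every subgroup of an abelian group is normal

Yes, normal subgroup


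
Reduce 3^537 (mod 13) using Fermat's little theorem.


Fermat's little theorem: if p is prime and gcd(a,p)=1, then a^(p-1) ≡ 1 (mod p)
p = 13 is prime, gcd(3,13) = 1
Reduce exponent: 537 mod 12 = 9
So 3^537 ≡ 3^9 (mod 13)
3^9 mod 13 = 1

3^537 ≡ 1 (mod 13)


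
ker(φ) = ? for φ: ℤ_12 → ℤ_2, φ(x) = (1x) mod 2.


Kernel = preimage of identity
ker(φ) = {x ∈ ℤ_12 : 1x ≡ 0 (mod 2)}. Since 2 | 12, φ is well-defined. The kernel is the cyclic subgroup ⟨2⟩ of ℤ_12 (order 6), i.e. {0, 2, 4, 6, 8, 10}

ker(φ) = {0, 2, 4, 6, 8, 10}


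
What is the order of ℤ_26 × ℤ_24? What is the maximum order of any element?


|ℤ_26 × ℤ_24| = 26 × 24 = 624
Max element order = lcm(26,24) = 312
Cyclic? No (gcd=2)

|ℤ_26×ℤ_24| = 624, max element order = 312


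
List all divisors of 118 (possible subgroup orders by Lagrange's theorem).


Lagrange's theorem: |H| divides |G|
|G| = 118
Divisors of 118: 1, 2, 59, 118

Possible subgroup orders: {1, 2, 59, 118}


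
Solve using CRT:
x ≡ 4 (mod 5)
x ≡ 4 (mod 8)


m₁ = 5, m₂ = 8, gcd = 1, so CRT applies. M = m₁·m₂ = 40
Let M₁ = M/m₁ = 8, M₂ = M/m₂ = 5
Find y₁ ≡ M₁⁻¹ (mod m₁): 8⁻¹ ≡ 2 (mod 5)
Find y₂ ≡ M₂⁻¹ (mod m₂): 5⁻¹ ≡ 5 (mod 8)
x = a₁·M₁·y₁ + a₂·M₂·y₂ = 4·8·2 + 4·5·5 = 164
Reduce mod 40: x ≡ 4
Check: 4 mod 5 = 4 ✓, 4 mod 8 = 4 ✓

x ≡ 4 (mod 40)


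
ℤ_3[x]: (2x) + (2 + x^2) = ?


Add coefficients mod 3:
x^0: 0 + 2 = 2 (mod 3)
x^1: 2 + 0 = 2 (mod 3)
x^2: 0 + 1 = 1 (mod 3)
Result: 2 + 2x + x^2

f + g = 2 + 2x + x^2


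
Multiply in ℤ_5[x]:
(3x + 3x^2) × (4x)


Expand and collect like terms; reduce coefficients mod 5:
x^0: 0·0 = 0 ≡ 0 (mod 5)
x^1: 0·4 + 3·0 = 0 ≡ 0 (mod 5)
x^2: 3·4 + 3·0 = 12 ≡ 2 (mod 5)
x^3: 3·4 = 12 ≡ 2 (mod 5)
Result: 2x^2 + 2x^3

f · g = 2x^2 + 2x^3


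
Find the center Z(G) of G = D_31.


Z(G) = {g ∈ G | gx = xg for all x ∈ G}
For odd n, Z(D_n) = {e}: no nontrivial rotation commutes with all reflections

Z(D_31) = {e}


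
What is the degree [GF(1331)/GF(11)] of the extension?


GF(1331) = GF(11^3), so the extension degree is 3

[GF(1331)/GF(11)] = 3


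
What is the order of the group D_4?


|D_n| = 2n (n rotations and n reflections)
|D_4| = 2×4 = 8

|D_4| = 8


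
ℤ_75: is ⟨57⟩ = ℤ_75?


g generates ℤ_n iff gcd(g, n) = 1
gcd(57, 75) = 3
Since gcd = 3 ≠ 1, ⟨57⟩ has order 25 < 75, so 57 is not a generator.

No, 57 does not generate ℤ_75


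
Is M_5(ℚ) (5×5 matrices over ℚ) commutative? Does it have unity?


Matrix multiplication is non-commutative for n ≥ 2; the identity matrix I is the unity; singular matrices give zero divisors, so not an integral domain
Commutative: No
Integral domain: No
Has unity: Yes

M_5(ℚ) (5×5 matrices over ℚ): Commutative=No, Unity=Yes


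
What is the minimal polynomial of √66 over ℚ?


√66 satisfies x² - 66 = 0, irreducible over ℚ since 66 is squarefree

Minimal polynomial: x² - 66


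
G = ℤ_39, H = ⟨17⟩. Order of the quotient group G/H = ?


|⟨17⟩| = n / gcd(17, 39) = 39 / 1 = 39
H is normal (ℤ_39 is abelian).
|G/H| = |G| / |H| = 39 / 39 = 1

|G/H| = 1


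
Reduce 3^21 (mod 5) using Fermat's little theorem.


Fermat's little theorem: if p is prime and gcd(a,p)=1, then a^(p-1) ≡ 1 (mod p)
p = 5 is prime, gcd(3,5) = 1
Reduce exponent: 21 mod 4 = 1
So 3^21 ≡ 3^1 (mod 5)
3^1 mod 5 = 3

3^21 ≡ 3 (mod 5)


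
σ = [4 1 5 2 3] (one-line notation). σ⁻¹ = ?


To find σ⁻¹, swap domain and range:
σ(1) = 4 → σ⁻¹(4) = 1
σ(2) = 1 → σ⁻¹(1) = 2
σ(3) = 5 → σ⁻¹(5) = 3
σ(4) = 2 → σ⁻¹(2) = 4
σ(5) = 3 → σ⁻¹(3) = 5

σ⁻¹ = [2 4 5 1 3]


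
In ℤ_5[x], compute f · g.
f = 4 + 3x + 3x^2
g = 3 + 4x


Expand and collect like terms; reduce coefficients mod 5:
x^0: 4·3 = 12 ≡ 2 (mod 5)
x^1: 4·4 + 3·3 = 25 ≡ 0 (mod 5)
x^2: 3·4 + 3·3 = 21 ≡ 1 (mod 5)
x^3: 3·4 = 12 ≡ 2 (mod 5)
Result: 2 + x^2 + 2x^3

f · g = 2 + x^2 + 2x^3


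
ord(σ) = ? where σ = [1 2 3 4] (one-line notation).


Cycle decomposition: identity (all elements fixed)
Order = 1 (identity has order 1)

ord(σ) = 1


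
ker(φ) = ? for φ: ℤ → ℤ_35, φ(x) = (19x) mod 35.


Kernel = preimage of identity
ker(φ) = {x ∈ ℤ : 19x ≡ 0 (mod 35)}. gcd(19,35) = 1, so 19x ≡ 0 (mod 35) ⟺ x ≡ 0 (mod 35/1 = 35). Hence ker(φ) = 35ℤ

ker(φ) = 35ℤ


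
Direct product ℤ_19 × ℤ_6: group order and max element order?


|ℤ_19 × ℤ_6| = 19 × 6 = 114
Max element order = lcm(19,6) = 114
Cyclic? Yes (gcd=1)

|ℤ_19×ℤ_6| = 114, max element order = 114


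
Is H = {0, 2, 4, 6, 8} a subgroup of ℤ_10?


Subgroup test for H = {0, 2, 4, 6, 8} in (ℤ_10, +):
(1) 0 ∈ H? Yes
(2) Closure: for all a,b ∈ H, (a+b) mod 10 ∈ H? Yes
(3) Inverses: for all a ∈ H, -a mod 10 ∈ H? Yes

Yes, H is a subgroup of ℤ_10


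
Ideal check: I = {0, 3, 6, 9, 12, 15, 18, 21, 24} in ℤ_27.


Check ideal conditions for I = {0, 3, 6, 9, 12, 15, 18, 21, 24} in ℤ_27:
(1) I is an additive subgroup? Yes
(2) For r ∈ ℤ_27 and a ∈ I: r·a ∈ I? Yes

Yes, I is an ideal of ℤ_27


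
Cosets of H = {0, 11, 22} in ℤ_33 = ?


H = {0, 11, 22}, |H| = 3
Number of cosets = |G|/|H| = 33/3 = 11
0 + H = {0, 11, 22}
1 + H = {1, 12, 23}
2 + H = {2, 13, 24}
3 + H = {3, 14, 25}
4 + H = {4, 15, 26}
5 + H = {5, 16, 27}
6 + H = {6, 17, 28}
7 + H = {7, 18, 29}
8 + H = {8, 19, 30}
9 + H = {9, 20, 31}
10 + H = {10, 21, 32}

Cosets: 0+H={0,11,22}; 1+H={1,12,23}; 2+H={2,13,24}; 3+H={3,14,25}; 4+H={4,15,26}; 5+H={5,16,27}; 6+H={6,17,28}; 7+H={7,18,29}; 8+H={8,19,30}; 9+H={9,20,31}; 10+H={10,21,32}


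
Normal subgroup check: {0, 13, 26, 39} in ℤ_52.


H = {0, 13, 26, 39} in ℤ_52
ℤ_52 is abelian; every subgroup of an abelian group is normal

Yes, normal subgroup


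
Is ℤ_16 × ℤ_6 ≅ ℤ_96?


Comparing ℤ_16 × ℤ_6 and ℤ_96:
gcd(16,6) = 2 ≠ 1. Max element order in ℤ_16×ℤ_6 is lcm(16,6) = 48 < 96, so it has no element of order 96

No, ℤ_16 × ℤ_6 ≇ ℤ_96


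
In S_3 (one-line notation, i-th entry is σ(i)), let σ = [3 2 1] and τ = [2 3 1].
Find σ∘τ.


σ∘τ: apply τ first, then σ
1 →τ 2 →σ 2
2 →τ 3 →σ 1
3 →τ 1 →σ 3

σ∘τ = [2 1 3]


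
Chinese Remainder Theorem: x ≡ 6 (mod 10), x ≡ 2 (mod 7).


m₁ = 10, m₂ = 7, gcd = 1, so CRT applies. M = m₁·m₂ = 70
Let M₁ = M/m₁ = 7, M₂ = M/m₂ = 10
Find y₁ ≡ M₁⁻¹ (mod m₁): 7⁻¹ ≡ 3 (mod 10)
Find y₂ ≡ M₂⁻¹ (mod m₂): 10⁻¹ ≡ 5 (mod 7)
x = a₁·M₁·y₁ + a₂·M₂·y₂ = 6·7·3 + 2·10·5 = 226
Reduce mod 70: x ≡ 16
Check: 16 mod 10 = 6 ✓, 16 mod 7 = 2 ✓

x ≡ 16 (mod 70)


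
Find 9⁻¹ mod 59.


Use the extended Euclidean algorithm to write 1 = 9·s + 59·t; then s mod 59 is the inverse.
Euclidean algorithm:
  9 = 0·59 + 9
  59 = 6·9 + 5
  9 = 1·5 + 4
  5 = 1·4 + 1
  4 = 4·1 + 0
gcd(9,59) = 1
Back-substitution gives: 9·(-13) + 59·(2) = 1
So 9⁻¹ ≡ -13 ≡ 46 (mod 59)
Check: 9 × 46 = 414 ≡ 1 (mod 59) ✓

9⁻¹ ≡ 46 (mod 59)


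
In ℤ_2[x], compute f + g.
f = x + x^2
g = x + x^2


Add coefficients mod 2:
x^0: 0 + 0 = 0 (mod 2)
x^1: 1 + 1 = 0 (mod 2)
x^2: 1 + 1 = 0 (mod 2)
Result: 0

f + g = 0


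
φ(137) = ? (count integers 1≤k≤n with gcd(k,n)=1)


Factor n: 137 = 137
φ(n) = n · ∏(1 - 1/p) over distinct primes p | n
φ(137) = 137 · (1 - 1/137) = 136

φ(137) = 136


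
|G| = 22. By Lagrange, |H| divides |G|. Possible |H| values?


Lagrange's theorem: |H| divides |G|
|G| = 22
Divisors of 22: 1, 2, 11, 22

Possible subgroup orders: {1, 2, 11, 22}


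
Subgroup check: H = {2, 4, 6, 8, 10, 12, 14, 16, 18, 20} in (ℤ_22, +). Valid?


Subgroup test for H = {2, 4, 6, 8, 10, 12, 14, 16, 18, 20} in (ℤ_22, +):
(1) 0 ∈ H? No
(2) Closure: for all a,b ∈ H, (a+b) mod 22 ∈ H? No  [counterexample: 2 + 20 = 0 ∉ H]
(3) Inverses: for all a ∈ H, -a mod 22 ∈ H? Yes

No, H is not a subgroup of ℤ_22


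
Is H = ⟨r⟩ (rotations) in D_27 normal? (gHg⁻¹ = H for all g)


H = ⟨r⟩ (rotations) in D_27
The rotation subgroup ⟨r⟩ has index 2 in D_27, so it is normal

Yes, normal subgroup


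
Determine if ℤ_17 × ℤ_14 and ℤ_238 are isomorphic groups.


Comparing ℤ_17 × ℤ_14 and ℤ_238:
gcd(17,14) = 1, so ℤ_17 × ℤ_14 ≅ ℤ_238 (CRT)

Yes, ℤ_17 × ℤ_14 ≅ ℤ_238


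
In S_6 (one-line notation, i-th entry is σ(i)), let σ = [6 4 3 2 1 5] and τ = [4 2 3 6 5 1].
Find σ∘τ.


σ∘τ: apply τ first, then σ
1 →τ 4 →σ 2
2 →τ 2 →σ 4
3 →τ 3 →σ 3
4 →τ 6 →σ 5
5 →τ 5 →σ 1
6 →τ 1 →σ 6

σ∘τ = [2 4 3 5 1 6]


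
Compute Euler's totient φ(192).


Factor n: 192 = 2^6 × 3
φ(n) = n · ∏(1 - 1/p) over distinct primes p | n
φ(192) = 192 · (1 - 1/2) · (1 - 1/3) = 64

φ(192) = 64


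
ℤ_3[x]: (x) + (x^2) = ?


Add coefficients mod 3:
x^0: 0 + 0 = 0 (mod 3)
x^1: 1 + 0 = 1 (mod 3)
x^2: 0 + 1 = 1 (mod 3)
Result: x + x^2

f + g = x + x^2


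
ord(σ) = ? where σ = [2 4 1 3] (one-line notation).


Cycle decomposition: (1 2 4 3)
Cycle lengths: 4
Order = lcm(4) = 4

ord(σ) = 4


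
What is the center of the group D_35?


Z(G) = {g ∈ G | gx = xg for all x ∈ G}
For odd n, Z(D_n) = {e}: no nontrivial rotation commutes with all reflections

Z(D_35) = {e}


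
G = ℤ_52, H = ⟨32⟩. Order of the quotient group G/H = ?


|⟨32⟩| = n / gcd(32, 52) = 52 / 4 = 13
H is normal (ℤ_52 is abelian).
|G/H| = |G| / |H| = 52 / 13 = 4

|G/H| = 4


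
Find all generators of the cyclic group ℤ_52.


g generates ℤ_n iff gcd(g,n) = 1
Prime factors of 52: 2, 13
Generators are g ∈ {1,...,51} not divisible by any of these primes.
Generators: {1, 3, 5, 7, 9, 11, 15, 17, 19, 21, 23, 25, 27, 29, 31, 33, 35, 37, 41, 43, 45, 47, 49, 51}
Number of generators = φ(52) = 24

Generators of ℤ_52 = {1, 3, 5, 7, 9, 11, 15, 17, 19, 21, 23, 25, 27, 29, 31, 33, 35, 37, 41, 43, 45, 47, 49, 51}


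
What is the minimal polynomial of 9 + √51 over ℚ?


Let α = 9 + √51. Then α - 9 = √51, so (α - 9)² = 51, giving α² - 18α + 30 = 0. Degree 2 and α ∉ ℚ, so this is the minimal polynomial.

Minimal polynomial: x² - 18x + 30


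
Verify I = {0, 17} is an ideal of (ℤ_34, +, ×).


Check ideal conditions for I = {0, 17} in ℤ_34:
(1) I is an additive subgroup? Yes
(2) For r ∈ ℤ_34 and a ∈ I: r·a ∈ I? Yes

Yes, I is an ideal of ℤ_34


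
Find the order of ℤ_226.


ℤ_n has n elements.

|ℤ_226| = 226


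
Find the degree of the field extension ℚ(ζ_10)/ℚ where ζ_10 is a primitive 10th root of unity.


[ℚ(ζ_n):ℚ] = deg Φ_n(x) = φ(n). Here φ(10) = 4

[ℚ(ζ_10)/ℚ where ζ_10 is a primitive 10th root of unity] = 4


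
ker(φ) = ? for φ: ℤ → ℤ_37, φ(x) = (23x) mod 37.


Kernel = preimage of identity
ker(φ) = {x ∈ ℤ : 23x ≡ 0 (mod 37)}. gcd(23,37) = 1, so 23x ≡ 0 (mod 37) ⟺ x ≡ 0 (mod 37/1 = 37). Hence ker(φ) = 37ℤ

ker(φ) = 37ℤ


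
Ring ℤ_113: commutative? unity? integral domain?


ℤ_113 is a commutative ring with unity 1; 113 is prime, so ℤ_113 is a field (hence an integral domain)
Commutative: Yes
Integral domain: Yes
Has unity: Yes

ℤ_113: Commutative=Yes, Unity=Yes


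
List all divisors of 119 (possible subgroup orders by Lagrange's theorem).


Lagrange's theorem: |H| divides |G|
|G| = 119
Divisors of 119: 1, 7, 17, 119

Possible subgroup orders: {1, 7, 17, 119}


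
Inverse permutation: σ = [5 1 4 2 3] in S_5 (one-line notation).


To find σ⁻¹, swap domain and range:
σ(1) = 5 → σ⁻¹(5) = 1
σ(2) = 1 → σ⁻¹(1) = 2
σ(3) = 4 → σ⁻¹(4) = 3
σ(4) = 2 → σ⁻¹(2) = 4
σ(5) = 3 → σ⁻¹(3) = 5

σ⁻¹ = [2 4 5 3 1]


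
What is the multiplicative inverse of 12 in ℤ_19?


Use the extended Euclidean algorithm to write 1 = 12·s + 19·t; then s mod 19 is the inverse.
Euclidean algorithm:
  12 = 0·19 + 12
  19 = 1·12 + 7
  12 = 1·7 + 5
  7 = 1·5 + 2
  5 = 2·2 + 1
  2 = 2·1 + 0
gcd(12,19) = 1
Back-substitution gives: 12·(8) + 19·(-5) = 1
So 12⁻¹ ≡ 8 ≡ 8 (mod 19)
Check: 12 × 8 = 96 ≡ 1 (mod 19) ✓

12⁻¹ ≡ 8 (mod 19)


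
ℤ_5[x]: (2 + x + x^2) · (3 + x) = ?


Expand and collect like terms; reduce coefficients mod 5:
x^0: 2·3 = 6 ≡ 1 (mod 5)
x^1: 2·1 + 1·3 = 5 ≡ 0 (mod 5)
x^2: 1·1 + 1·3 = 4 ≡ 4 (mod 5)
x^3: 1·1 = 1 ≡ 1 (mod 5)
Result: 1 + 4x^2 + x^3

f · g = 1 + 4x^2 + x^3


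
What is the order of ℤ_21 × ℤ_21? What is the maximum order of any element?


|ℤ_21 × ℤ_21| = 21 × 21 = 441
Max element order = lcm(21,21) = 21
Cyclic? No (gcd=21)

|ℤ_21×ℤ_21| = 441, max element order = 21


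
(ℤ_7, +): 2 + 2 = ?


Operation: addition mod 7
2 + 2 = (a + b) mod 7 with a = 2, b = 2

2 + 2 = 4


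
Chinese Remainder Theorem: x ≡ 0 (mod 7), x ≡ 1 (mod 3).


m₁ = 7, m₂ = 3, gcd = 1, so CRT applies. M = m₁·m₂ = 21
Let M₁ = M/m₁ = 3, M₂ = M/m₂ = 7
Find y₁ ≡ M₁⁻¹ (mod m₁): 3⁻¹ ≡ 5 (mod 7)
Find y₂ ≡ M₂⁻¹ (mod m₂): 7⁻¹ ≡ 1 (mod 3)
x = a₁·M₁·y₁ + a₂·M₂·y₂ = 0·3·5 + 1·7·1 = 7
Reduce mod 21: x ≡ 7
Check: 7 mod 7 = 0 ✓, 7 mod 3 = 1 ✓

x ≡ 7 (mod 21)


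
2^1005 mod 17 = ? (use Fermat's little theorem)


Fermat's little theorem: if p is prime and gcd(a,p)=1, then a^(p-1) ≡ 1 (mod p)
p = 17 is prime, gcd(2,17) = 1
Reduce exponent: 1005 mod 16 = 13
So 2^1005 ≡ 2^13 (mod 17)
2^13 mod 17 = 15

2^1005 ≡ 15 (mod 17)


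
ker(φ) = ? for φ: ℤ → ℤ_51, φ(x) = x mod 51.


Kernel = preimage of identity
ker(φ) = {x ∈ ℤ : x ≡ 0 (mod 51)} = 51ℤ = {0, ±51, ±102, ...}

ker(φ) = 51ℤ


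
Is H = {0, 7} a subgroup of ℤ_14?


Subgroup test for H = {0, 7} in (ℤ_14, +):
(1) 0 ∈ H? Yes
(2) Closure: for all a,b ∈ H, (a+b) mod 14 ∈ H? Yes
(3) Inverses: for all a ∈ H, -a mod 14 ∈ H? Yes

Yes, H is a subgroup of ℤ_14


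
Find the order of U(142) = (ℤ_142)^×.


U(n) is the group of units mod n; |U(n)| = φ(n)
|U(142)| = φ(142) = 70

|U(142) = (ℤ_142)^×| = 70


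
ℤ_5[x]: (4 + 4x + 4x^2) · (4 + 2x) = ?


Expand and collect like terms; reduce coefficients mod 5:
x^0: 4·4 = 16 ≡ 1 (mod 5)
x^1: 4·2 + 4·4 = 24 ≡ 4 (mod 5)
x^2: 4·2 + 4·4 = 24 ≡ 4 (mod 5)
x^3: 4·2 = 8 ≡ 3 (mod 5)
Result: 1 + 4x + 4x^2 + 3x^3

f · g = 1 + 4x + 4x^2 + 3x^3


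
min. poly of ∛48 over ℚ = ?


∛48 satisfies x³ - 48 = 0, irreducible over ℚ (no rational root; 48 is not a perfect cube)

Minimal polynomial: x³ - 48


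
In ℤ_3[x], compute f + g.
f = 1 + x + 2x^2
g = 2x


Add coefficients mod 3:
x^0: 1 + 0 = 1 (mod 3)
x^1: 1 + 2 = 0 (mod 3)
x^2: 2 + 0 = 2 (mod 3)
Result: 1 + 2x^2

f + g = 1 + 2x^2


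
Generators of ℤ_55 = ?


g generates ℤ_n iff gcd(g,n) = 1
Prime factors of 55: 5, 11
Generators are g ∈ {1,...,54} not divisible by any of these primes.
Generators: {1, 2, 3, 4, 6, 7, 8, 9, 12, 13, 14, 16, 17, 18, 19, 21, 23, 24, 26, 27, 28, 29, 31, 32, 34, 36, 37, 38, 39, 41, 42, 43, 46, 47, 48, 49, 51, 52, 53, 54}
Number of generators = φ(55) = 40

Generators of ℤ_55 = {1, 2, 3, 4, 6, 7, 8, 9, 12, 13, 14, 16, 17, 18, 19, 21, 23, 24, 26, 27, 28, 29, 31, 32, 34, 36, 37, 38, 39, 41, 42, 43, 46, 47, 48, 49, 51, 52, 53, 54}


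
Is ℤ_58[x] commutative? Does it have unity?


ℤ_58 has zero divisors (2·29 ≡ 0), and these lift to constant zero divisors in ℤ_58[x]; so not an integral domain
Commutative: Yes
Integral domain: No
Has unity: Yes

ℤ_58[x]: Commutative=Yes, Unity=Yes


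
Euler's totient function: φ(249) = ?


Factor n: 249 = 3 × 83
φ(n) = n · ∏(1 - 1/p) over distinct primes p | n
φ(249) = 249 · (1 - 1/3) · (1 - 1/83) = 164

φ(249) = 164


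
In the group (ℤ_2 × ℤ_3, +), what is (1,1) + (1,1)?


Operation: componentwise addition mod (2, 3)
(1,1) + (1,1) = ((a₁+b₁) mod 2, (a₂+b₂) mod 3) with a = (1,1), b = (1,1)

(1,1) + (1,1) = (0,2)


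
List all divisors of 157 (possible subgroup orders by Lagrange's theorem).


Lagrange's theorem: |H| divides |G|
|G| = 157
Divisors of 157: 1, 157

Possible subgroup orders: {1, 157}


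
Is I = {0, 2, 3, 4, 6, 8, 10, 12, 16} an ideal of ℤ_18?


Check ideal conditions for I = {0, 2, 3, 4, 6, 8, 10, 12, 16} in ℤ_18:
(1) I is an additive subgroup? No
(2) For r ∈ ℤ_18 and a ∈ I: r·a ∈ I? No  [counterexample: r=2, a=16, r·a mod 18 = 14 ∉ I]

No, I is not an ideal of ℤ_18


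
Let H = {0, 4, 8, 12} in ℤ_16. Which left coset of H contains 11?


11 + H = {11 + h (mod 16) : h ∈ H}
11+0=11, 11+4=15, 11+8=3, 11+12=7
11 + H = {3, 7, 11, 15} = 3 + H

11 + H = {3, 7, 11, 15}


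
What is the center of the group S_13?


Z(G) = {g ∈ G | gx = xg for all x ∈ G}
S_n is non-abelian for n ≥ 3; Z(S_13) is trivial

Z(S_13) = {e}


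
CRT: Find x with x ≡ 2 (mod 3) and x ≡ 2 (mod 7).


m₁ = 3, m₂ = 7, gcd = 1, so CRT applies. M = m₁·m₂ = 21
Let M₁ = M/m₁ = 7, M₂ = M/m₂ = 3
Find y₁ ≡ M₁⁻¹ (mod m₁): 7⁻¹ ≡ 1 (mod 3)
Find y₂ ≡ M₂⁻¹ (mod m₂): 3⁻¹ ≡ 5 (mod 7)
x = a₁·M₁·y₁ + a₂·M₂·y₂ = 2·7·1 + 2·3·5 = 44
Reduce mod 21: x ≡ 2
Check: 2 mod 3 = 2 ✓, 2 mod 7 = 2 ✓

x ≡ 2 (mod 21)


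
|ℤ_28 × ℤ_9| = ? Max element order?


|ℤ_28 × ℤ_9| = 28 × 9 = 252
Max element order = lcm(28,9) = 252
Cyclic? Yes (gcd=1)

|ℤ_28×ℤ_9| = 252, max element order = 252


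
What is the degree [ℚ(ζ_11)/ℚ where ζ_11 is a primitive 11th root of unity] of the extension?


[ℚ(ζ_n):ℚ] = deg Φ_n(x) = φ(n). Here φ(11) = 10

[ℚ(ζ_11)/ℚ where ζ_11 is a primitive 11th root of unity] = 10


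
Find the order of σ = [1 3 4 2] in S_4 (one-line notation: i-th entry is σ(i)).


Cycle decomposition: (2 3 4)
Cycle lengths: 3
Order = lcm(3) = 3

ord(σ) = 3


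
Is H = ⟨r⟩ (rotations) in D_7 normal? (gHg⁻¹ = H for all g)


H = ⟨r⟩ (rotations) in D_7
The rotation subgroup ⟨r⟩ has index 2 in D_7, so it is normal

Yes, normal subgroup


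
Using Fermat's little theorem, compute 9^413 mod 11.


Fermat's little theorem: if p is prime and gcd(a,p)=1, then a^(p-1) ≡ 1 (mod p)
p = 11 is prime, gcd(9,11) = 1
Reduce exponent: 413 mod 10 = 3
So 9^413 ≡ 9^3 (mod 11)
9^3 mod 11 = 3

9^413 ≡ 3 (mod 11)


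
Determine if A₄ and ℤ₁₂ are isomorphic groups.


Comparing A₄ and ℤ₁₂:
A₄ is non-abelian, ℤ₁₂ is abelian

No, A₄ ≇ ℤ₁₂


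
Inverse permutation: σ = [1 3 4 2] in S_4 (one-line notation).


To find σ⁻¹, swap domain and range:
σ(1) = 1 → σ⁻¹(1) = 1
σ(2) = 3 → σ⁻¹(3) = 2
σ(3) = 4 → σ⁻¹(4) = 3
σ(4) = 2 → σ⁻¹(2) = 4

σ⁻¹ = [1 4 2 3]


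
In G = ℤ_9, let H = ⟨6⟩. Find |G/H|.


|⟨6⟩| = n / gcd(6, 9) = 9 / 3 = 3
H is normal (ℤ_9 is abelian).
|G/H| = |G| / |H| = 9 / 3 = 3

|G/H| = 3


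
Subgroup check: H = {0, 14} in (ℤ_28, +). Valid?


Subgroup test for H = {0, 14} in (ℤ_28, +):
(1) 0 ∈ H? Yes
(2) Closure: for all a,b ∈ H, (a+b) mod 28 ∈ H? Yes
(3) Inverses: for all a ∈ H, -a mod 28 ∈ H? Yes

Yes, H is a subgroup of ℤ_28


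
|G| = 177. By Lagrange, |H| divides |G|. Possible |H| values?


Lagrange's theorem: |H| divides |G|
|G| = 177
Divisors of 177: 1, 3, 59, 177

Possible subgroup orders: {1, 3, 59, 177}


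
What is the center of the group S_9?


Z(G) = {g ∈ G | gx = xg for all x ∈ G}
S_n is non-abelian for n ≥ 3; Z(S_9) is trivial

Z(S_9) = {e}
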